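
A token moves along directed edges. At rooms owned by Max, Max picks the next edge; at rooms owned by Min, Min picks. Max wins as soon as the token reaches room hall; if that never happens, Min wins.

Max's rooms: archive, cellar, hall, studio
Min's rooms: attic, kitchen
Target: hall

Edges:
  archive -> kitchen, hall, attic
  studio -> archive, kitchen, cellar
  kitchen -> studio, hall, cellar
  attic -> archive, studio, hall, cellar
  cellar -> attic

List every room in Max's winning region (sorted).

archive, hall, studio

A0 = {hall}
A1: add {archive} — archive (Max) has archive→hall.
A2: add {studio} — studio (Max) has studio→archive.
A3 = A2; e.g. kitchen (Min) can still go to cellar. Fixed point.
Max's winning region = {archive, hall, studio}.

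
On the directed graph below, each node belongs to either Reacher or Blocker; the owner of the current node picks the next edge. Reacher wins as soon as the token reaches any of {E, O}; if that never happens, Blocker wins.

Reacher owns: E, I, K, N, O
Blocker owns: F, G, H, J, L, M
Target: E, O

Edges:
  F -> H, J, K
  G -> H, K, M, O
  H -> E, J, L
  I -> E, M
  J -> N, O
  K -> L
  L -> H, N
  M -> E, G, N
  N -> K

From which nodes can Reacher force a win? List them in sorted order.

A0 = {E, O}
A1: add {I} — I (Reacher) has I→E.
A2 = A1; e.g. F (Blocker) can still go to H. Fixed point.
Reacher's winning region = {E, I, O}.

E, I, O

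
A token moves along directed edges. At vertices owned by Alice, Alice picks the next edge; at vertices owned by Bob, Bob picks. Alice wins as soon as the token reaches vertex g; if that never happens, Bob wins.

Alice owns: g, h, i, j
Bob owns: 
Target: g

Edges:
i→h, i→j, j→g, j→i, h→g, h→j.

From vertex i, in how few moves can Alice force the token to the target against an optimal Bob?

A0 = {g}
A1: add {h, j} — h (Alice) has h→g; j (Alice) has j→g.
A2: add {i} — i (Alice) has i→h.
A2 = all vertices. Fixed point.
i enters the attractor at level 2, so Alice can force the target in 2 moves from there.

2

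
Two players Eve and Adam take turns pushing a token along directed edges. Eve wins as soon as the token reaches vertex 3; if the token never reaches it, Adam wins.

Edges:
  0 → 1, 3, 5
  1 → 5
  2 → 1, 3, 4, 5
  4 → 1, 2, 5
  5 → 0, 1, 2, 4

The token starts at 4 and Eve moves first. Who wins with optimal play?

Track states (vertex, player-to-move).
A0 = {(3,Eve), (3,Adam)}
A1: add {(0,Eve), (2,Eve)}.
A2 = A1; e.g. (0,Adam) stays out. (4,Eve) never enters ⇒ Adam avoids the target.

Adam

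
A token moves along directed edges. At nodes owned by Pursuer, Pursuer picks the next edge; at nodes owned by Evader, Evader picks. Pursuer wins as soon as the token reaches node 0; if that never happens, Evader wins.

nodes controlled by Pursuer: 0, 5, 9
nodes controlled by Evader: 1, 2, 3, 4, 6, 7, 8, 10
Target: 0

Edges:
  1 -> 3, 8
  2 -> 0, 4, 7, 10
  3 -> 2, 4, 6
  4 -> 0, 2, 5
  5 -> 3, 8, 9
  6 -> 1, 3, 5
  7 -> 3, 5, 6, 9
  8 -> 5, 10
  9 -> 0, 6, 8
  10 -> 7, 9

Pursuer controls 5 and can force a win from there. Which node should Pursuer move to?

A0 = {0}
A1: add {9} — 9 (Pursuer) has 9→0.
A2: add {5} — 5 (Pursuer) has 5→9.
A3 = A2; e.g. 1 (Evader) can still go to 3. Fixed point.
From 5, successor 9 is in the attractor (rank 1); the other successors 3, 8 are not.

9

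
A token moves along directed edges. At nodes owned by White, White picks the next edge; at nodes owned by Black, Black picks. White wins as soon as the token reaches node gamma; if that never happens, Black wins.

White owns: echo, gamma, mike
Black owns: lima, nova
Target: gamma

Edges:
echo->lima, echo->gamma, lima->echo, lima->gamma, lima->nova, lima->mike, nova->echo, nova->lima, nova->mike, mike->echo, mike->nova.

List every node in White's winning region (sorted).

echo, gamma, mike

A0 = {gamma}
A1: add {echo} — echo (White) has echo→gamma.
A2: add {mike} — mike (White) has mike→echo.
A3 = A2; e.g. lima (Black) can still go to nova. Fixed point.
White's winning region = {echo, gamma, mike}.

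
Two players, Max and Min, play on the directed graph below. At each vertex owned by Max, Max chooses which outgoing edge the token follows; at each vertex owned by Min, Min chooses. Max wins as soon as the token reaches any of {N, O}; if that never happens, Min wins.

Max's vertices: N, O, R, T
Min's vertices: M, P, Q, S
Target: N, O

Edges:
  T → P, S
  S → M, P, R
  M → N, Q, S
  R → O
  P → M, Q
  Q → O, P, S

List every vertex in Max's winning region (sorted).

A0 = {N, O}
A1: add {R} — R (Max) has R→O.
A2 = A1; e.g. M (Min) can still go to Q. Fixed point.
Max's winning region = {N, O, R}.

N, O, R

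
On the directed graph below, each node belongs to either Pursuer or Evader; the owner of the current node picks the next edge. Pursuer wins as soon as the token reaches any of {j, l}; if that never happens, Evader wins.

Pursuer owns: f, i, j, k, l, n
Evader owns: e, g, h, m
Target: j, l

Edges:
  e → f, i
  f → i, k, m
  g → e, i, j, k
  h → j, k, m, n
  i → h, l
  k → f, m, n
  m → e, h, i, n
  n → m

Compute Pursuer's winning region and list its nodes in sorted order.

e, f, g, i, j, k, l

A0 = {j, l}
A1: add {i} — i (Pursuer) has i→l.
A2: add {f} — f (Pursuer) has f→i.
A3: add {e, k} — e (Evader): all of {f, i} already in; k (Pursuer) has k→f.
A4: add {g} — g (Evader): all of {e, i, j, k} already in.
A5 = A4; e.g. h (Evader) can still go to m. Fixed point.
Pursuer's winning region = {e, f, g, i, j, k, l}.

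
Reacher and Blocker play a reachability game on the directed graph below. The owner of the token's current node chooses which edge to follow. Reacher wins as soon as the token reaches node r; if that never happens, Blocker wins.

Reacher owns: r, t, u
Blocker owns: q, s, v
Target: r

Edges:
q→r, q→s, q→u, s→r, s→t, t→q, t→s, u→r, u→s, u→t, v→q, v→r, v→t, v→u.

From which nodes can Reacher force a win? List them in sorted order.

r, u

A0 = {r}
A1: add {u} — u (Reacher) has u→r.
A2 = A1; e.g. q (Blocker) can still go to s. Fixed point.
Reacher's winning region = {r, u}.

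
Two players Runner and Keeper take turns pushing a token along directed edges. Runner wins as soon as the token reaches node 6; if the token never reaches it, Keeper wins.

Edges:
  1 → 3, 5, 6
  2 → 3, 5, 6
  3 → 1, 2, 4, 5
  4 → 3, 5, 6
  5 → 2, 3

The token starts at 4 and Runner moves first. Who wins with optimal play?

Track states (vertex, player-to-move).
A0 = {(6,Runner), (6,Keeper)}
A1: add {(1,Runner), (2,Runner), (4,Runner)}.
(4,Runner) ∈ A1 ⇒ Runner forces the target.

Runner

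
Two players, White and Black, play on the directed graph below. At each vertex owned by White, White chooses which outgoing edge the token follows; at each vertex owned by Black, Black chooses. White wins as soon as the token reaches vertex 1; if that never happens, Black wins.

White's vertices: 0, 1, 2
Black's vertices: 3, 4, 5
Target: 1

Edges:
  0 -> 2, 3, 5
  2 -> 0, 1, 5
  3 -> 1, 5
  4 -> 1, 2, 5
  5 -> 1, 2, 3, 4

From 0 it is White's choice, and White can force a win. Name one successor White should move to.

A0 = {1}
A1: add {2} — 2 (White) has 2→1.
A2: add {0} — 0 (White) has 0→2.
A3 = A2; e.g. 3 (Black) can still go to 5. Fixed point.
From 0, successor 2 is in the attractor (rank 1); the other successors 3, 5 are not.

2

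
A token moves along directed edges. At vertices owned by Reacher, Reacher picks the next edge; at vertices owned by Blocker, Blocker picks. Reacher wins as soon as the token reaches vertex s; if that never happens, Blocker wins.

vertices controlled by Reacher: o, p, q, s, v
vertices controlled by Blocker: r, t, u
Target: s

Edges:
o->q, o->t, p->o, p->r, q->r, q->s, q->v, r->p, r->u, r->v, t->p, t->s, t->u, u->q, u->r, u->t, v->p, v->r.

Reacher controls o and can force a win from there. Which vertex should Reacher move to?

A0 = {s}
A1: add {q} — q (Reacher) has q→s.
A2: add {o} — o (Reacher) has o→q.
A3: add {p} — p (Reacher) has p→o.
A4: add {v} — v (Reacher) has v→p.
A5 = A4; e.g. r (Blocker) can still go to u. Fixed point.
From o, successor q is in the attractor (rank 1); the other successor t is not.

q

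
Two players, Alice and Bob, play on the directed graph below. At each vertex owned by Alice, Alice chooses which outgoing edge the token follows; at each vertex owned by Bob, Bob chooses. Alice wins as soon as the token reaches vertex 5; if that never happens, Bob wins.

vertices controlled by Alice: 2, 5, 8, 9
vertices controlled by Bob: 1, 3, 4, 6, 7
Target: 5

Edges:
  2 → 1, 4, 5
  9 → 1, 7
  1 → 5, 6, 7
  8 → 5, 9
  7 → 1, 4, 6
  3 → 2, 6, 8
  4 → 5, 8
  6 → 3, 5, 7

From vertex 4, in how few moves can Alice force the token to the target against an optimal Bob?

A0 = {5}
A1: add {2, 8} — 2 (Alice) has 2→5; 8 (Alice) has 8→5.
A2: add {4} — 4 (Bob): all of {5, 8} already in.
A3 = A2; e.g. 1 (Bob) can still go to 6. Fixed point.
4 enters the attractor at level 2, so Alice can force the target in 2 moves from there.

2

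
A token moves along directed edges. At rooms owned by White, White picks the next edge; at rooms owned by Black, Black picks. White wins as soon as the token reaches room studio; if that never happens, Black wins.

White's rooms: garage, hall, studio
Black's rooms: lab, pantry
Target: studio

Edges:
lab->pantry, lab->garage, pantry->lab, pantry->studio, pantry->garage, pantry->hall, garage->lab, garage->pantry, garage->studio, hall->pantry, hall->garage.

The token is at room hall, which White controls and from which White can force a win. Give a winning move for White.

garage

A0 = {studio}
A1: add {garage} — garage (White) has garage→studio.
A2: add {hall} — hall (White) has hall→garage.
A3 = A2; e.g. lab (Black) can still go to pantry. Fixed point.
From hall, successor garage is in the attractor (rank 1); the other successor pantry is not.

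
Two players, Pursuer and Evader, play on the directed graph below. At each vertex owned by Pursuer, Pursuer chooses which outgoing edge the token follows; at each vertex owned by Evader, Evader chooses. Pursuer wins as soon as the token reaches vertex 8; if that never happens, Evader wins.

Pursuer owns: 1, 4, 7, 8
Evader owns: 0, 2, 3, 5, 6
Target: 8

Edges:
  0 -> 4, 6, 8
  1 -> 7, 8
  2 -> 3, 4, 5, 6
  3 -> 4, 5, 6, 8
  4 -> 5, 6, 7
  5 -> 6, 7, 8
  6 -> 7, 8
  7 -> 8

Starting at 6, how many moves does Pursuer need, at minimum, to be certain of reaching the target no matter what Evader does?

2

A0 = {8}
A1: add {1, 7} — 1 (Pursuer) has 1→8; 7 (Pursuer) has 7→8.
A2: add {4, 6} — 4 (Pursuer) has 4→7; 6 (Evader): all of {7, 8} already in.
6 enters the attractor at level 2, so Pursuer can force the target in 2 moves from there.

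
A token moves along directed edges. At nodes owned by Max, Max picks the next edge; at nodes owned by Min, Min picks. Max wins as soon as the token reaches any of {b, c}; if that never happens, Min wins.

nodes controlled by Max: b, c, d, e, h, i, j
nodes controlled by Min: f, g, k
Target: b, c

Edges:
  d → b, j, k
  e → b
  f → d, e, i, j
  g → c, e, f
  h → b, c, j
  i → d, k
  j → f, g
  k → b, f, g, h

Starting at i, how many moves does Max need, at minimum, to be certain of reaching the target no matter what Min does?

A0 = {b, c}
A1: add {d, e, h} — d (Max) has d→b; e (Max) has e→b; h (Max) has h→b.
A2: add {i} — i (Max) has i→d.
A3 = A2; e.g. f (Min) can still go to j. Fixed point.
i enters the attractor at level 2, so Max can force the target in 2 moves from there.

2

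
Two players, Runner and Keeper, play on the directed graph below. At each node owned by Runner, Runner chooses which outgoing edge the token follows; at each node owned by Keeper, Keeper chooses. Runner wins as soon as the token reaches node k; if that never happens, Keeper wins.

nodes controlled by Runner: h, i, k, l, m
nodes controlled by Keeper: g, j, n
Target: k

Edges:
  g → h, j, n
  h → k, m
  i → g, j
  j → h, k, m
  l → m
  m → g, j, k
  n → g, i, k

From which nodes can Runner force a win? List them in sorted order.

h, i, j, k, l, m

A0 = {k}
A1: add {h, m} — h (Runner) has h→k; m (Runner) has m→k.
A2: add {j, l} — j (Keeper): all of {h, k, m} already in; l (Runner) has l→m.
A3: add {i} — i (Runner) has i→j.
A4 = A3; e.g. g (Keeper) can still go to n. Fixed point.
Runner's winning region = {h, i, j, k, l, m}.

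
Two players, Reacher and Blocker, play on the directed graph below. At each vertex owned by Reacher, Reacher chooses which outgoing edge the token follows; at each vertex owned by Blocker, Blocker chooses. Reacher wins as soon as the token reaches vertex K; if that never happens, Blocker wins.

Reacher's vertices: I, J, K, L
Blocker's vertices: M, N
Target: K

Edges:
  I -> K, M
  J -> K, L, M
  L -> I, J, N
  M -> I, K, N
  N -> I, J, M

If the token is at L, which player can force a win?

Reacher

A0 = {K}
A1: add {I, J} — I (Reacher) has I→K; J (Reacher) has J→K.
A2: add {L} — L (Reacher) has L→I.
A3 = A2; e.g. M (Blocker) can still go to N. Fixed point.
L ∈ A2, so Reacher can force the target.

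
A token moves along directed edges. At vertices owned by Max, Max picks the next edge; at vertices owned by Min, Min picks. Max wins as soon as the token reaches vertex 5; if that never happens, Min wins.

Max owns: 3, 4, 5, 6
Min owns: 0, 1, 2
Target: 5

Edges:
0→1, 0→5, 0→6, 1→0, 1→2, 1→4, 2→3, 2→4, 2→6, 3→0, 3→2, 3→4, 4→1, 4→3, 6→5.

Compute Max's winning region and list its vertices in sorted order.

5, 6

A0 = {5}
A1: add {6} — 6 (Max) has 6→5.
A2 = A1; e.g. 0 (Min) can still go to 1. Fixed point.
Max's winning region = {5, 6}.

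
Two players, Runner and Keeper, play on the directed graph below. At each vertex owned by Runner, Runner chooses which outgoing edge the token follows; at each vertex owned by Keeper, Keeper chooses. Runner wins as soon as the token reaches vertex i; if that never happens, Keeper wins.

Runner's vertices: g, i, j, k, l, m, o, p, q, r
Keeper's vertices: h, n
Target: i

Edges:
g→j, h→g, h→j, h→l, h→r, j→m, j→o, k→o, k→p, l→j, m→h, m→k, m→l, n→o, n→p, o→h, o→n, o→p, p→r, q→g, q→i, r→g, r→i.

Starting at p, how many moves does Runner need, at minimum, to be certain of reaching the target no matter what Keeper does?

2

A0 = {i}
A1: add {q, r} — q (Runner) has q→i; r (Runner) has r→i.
A2: add {p} — p (Runner) has p→r.
p enters the attractor at level 2, so Runner can force the target in 2 moves from there.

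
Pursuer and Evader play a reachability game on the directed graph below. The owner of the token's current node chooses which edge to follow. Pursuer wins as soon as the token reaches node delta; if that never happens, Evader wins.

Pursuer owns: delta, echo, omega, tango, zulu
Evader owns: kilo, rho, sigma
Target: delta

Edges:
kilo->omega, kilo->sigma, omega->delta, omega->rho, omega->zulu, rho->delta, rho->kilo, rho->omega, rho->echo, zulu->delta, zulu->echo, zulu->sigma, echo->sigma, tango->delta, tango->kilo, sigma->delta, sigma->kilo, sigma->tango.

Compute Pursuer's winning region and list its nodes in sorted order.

A0 = {delta}
A1: add {omega, tango, zulu} — omega (Pursuer) has omega→delta; zulu (Pursuer) has zulu→delta; tango (Pursuer) has tango→delta.
A2 = A1; e.g. kilo (Evader) can still go to sigma. Fixed point.
Pursuer's winning region = {delta, omega, tango, zulu}.

delta, omega, tango, zulu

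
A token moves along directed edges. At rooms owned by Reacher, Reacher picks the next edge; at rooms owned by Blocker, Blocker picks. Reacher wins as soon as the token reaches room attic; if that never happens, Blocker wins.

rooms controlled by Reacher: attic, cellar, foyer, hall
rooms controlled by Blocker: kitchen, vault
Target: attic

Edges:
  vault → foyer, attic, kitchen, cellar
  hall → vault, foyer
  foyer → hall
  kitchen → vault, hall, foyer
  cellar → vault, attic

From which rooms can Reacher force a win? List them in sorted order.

A0 = {attic}
A1: add {cellar} — cellar (Reacher) has cellar→attic.
A2 = A1; e.g. vault (Blocker) can still go to foyer. Fixed point.
Reacher's winning region = {attic, cellar}.

attic, cellar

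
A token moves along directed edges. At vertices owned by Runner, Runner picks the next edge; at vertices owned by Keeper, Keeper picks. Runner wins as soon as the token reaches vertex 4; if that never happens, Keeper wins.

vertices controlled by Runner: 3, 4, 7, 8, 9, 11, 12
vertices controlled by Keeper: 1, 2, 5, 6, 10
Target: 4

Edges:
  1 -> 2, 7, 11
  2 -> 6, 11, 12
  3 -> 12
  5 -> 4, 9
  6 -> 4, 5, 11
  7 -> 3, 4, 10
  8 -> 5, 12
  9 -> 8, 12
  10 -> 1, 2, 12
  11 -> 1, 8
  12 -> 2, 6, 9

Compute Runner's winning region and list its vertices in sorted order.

A0 = {4}
A1: add {7} — 7 (Runner) has 7→4.
A2 = A1; e.g. 1 (Keeper) can still go to 2. Fixed point.
Runner's winning region = {4, 7}.

4, 7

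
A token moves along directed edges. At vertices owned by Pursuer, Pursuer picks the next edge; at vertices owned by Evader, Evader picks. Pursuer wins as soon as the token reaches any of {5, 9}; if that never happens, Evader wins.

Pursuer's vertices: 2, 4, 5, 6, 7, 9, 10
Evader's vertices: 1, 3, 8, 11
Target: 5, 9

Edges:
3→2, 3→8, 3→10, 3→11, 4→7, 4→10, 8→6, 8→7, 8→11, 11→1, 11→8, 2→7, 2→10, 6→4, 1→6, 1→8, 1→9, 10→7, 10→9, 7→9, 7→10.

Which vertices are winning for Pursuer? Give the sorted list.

A0 = {5, 9}
A1: add {7, 10} — 7 (Pursuer) has 7→9; 10 (Pursuer) has 10→9.
A2: add {2, 4} — 2 (Pursuer) has 2→7; 4 (Pursuer) has 4→7.
A3: add {6} — 6 (Pursuer) has 6→4.
A4 = A3; e.g. 1 (Evader) can still go to 8. Fixed point.
Pursuer's winning region = {2, 4, 5, 6, 7, 9, 10}.

2, 4, 5, 6, 7, 9, 10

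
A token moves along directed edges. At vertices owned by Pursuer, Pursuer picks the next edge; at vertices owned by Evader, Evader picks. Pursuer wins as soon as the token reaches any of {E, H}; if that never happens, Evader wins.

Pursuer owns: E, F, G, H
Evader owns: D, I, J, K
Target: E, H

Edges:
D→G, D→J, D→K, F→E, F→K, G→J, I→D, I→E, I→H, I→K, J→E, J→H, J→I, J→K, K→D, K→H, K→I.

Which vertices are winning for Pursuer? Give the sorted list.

E, F, H

A0 = {E, H}
A1: add {F} — F (Pursuer) has F→E.
A2 = A1; e.g. D (Evader) can still go to G. Fixed point.
Pursuer's winning region = {E, F, H}.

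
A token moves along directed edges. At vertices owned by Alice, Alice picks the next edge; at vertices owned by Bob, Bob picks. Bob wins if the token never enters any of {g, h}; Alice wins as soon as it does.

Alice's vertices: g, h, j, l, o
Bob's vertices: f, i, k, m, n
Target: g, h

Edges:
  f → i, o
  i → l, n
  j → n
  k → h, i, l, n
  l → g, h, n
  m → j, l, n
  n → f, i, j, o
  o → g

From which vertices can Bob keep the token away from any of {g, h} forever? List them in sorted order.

A0 = {g, h}
A1: add {l, o} — l (Alice) has l→g; o (Alice) has o→g.
A2 = A1; e.g. f (Bob) can still go to i. Fixed point.
Alice's attractor = {g, h, l, o}; Bob avoids the target exactly from the complement.

f, i, j, k, m, n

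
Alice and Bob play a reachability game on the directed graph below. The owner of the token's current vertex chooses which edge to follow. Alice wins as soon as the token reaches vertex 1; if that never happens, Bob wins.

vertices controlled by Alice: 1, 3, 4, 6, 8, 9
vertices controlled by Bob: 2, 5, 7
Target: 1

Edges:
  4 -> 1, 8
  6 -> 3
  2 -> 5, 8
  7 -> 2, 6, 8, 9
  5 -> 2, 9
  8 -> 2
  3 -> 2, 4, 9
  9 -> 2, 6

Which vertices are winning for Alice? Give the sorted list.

A0 = {1}
A1: add {4} — 4 (Alice) has 4→1.
A2: add {3} — 3 (Alice) has 3→4.
A3: add {6} — 6 (Alice) has 6→3.
A4: add {9} — 9 (Alice) has 9→6.
A5 = A4; e.g. 2 (Bob) can still go to 5. Fixed point.
Alice's winning region = {1, 3, 4, 6, 9}.

1, 3, 4, 6, 9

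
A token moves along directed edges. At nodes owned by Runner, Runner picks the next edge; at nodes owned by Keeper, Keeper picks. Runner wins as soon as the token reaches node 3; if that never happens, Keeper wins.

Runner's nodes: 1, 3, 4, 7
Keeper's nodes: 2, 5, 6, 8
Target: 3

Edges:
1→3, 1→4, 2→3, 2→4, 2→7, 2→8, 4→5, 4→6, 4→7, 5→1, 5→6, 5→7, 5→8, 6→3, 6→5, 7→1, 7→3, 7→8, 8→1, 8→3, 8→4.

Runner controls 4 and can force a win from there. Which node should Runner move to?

7

A0 = {3}
A1: add {1, 7} — 1 (Runner) has 1→3; 7 (Runner) has 7→3.
A2: add {4} — 4 (Runner) has 4→7.
A3: add {8} — 8 (Keeper): all of {1, 3, 4} already in.
A4: add {2} — 2 (Keeper): all of {3, 4, 7, 8} already in.
A5 = A4; e.g. 5 (Keeper) can still go to 6. Fixed point.
From 4, successor 7 is in the attractor (rank 1); the other successors 5, 6 are not.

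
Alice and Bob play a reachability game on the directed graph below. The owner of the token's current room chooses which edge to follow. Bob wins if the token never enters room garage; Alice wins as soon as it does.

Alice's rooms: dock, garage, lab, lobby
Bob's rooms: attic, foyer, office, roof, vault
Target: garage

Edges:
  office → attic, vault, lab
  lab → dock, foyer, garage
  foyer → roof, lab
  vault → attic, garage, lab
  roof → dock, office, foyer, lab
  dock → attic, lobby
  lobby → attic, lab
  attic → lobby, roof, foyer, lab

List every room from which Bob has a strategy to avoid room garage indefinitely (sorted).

attic, foyer, office, roof, vault

A0 = {garage}
A1: add {lab} — lab (Alice) has lab→garage.
A2: add {lobby} — lobby (Alice) has lobby→lab.
A3: add {dock} — dock (Alice) has dock→lobby.
A4 = A3; e.g. attic (Bob) can still go to roof. Fixed point.
Alice's attractor = {dock, garage, lab, lobby}; Bob avoids the target exactly from the complement.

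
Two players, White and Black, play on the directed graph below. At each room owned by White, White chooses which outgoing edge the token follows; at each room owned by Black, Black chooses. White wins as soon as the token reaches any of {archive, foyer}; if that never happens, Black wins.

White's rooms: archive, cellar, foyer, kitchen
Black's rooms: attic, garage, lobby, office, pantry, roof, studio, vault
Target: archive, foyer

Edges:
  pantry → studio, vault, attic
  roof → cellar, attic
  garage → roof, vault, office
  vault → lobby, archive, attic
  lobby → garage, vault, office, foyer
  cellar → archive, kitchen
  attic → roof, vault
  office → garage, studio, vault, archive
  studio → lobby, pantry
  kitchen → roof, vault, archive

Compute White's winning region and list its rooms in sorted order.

A0 = {archive, foyer}
A1: add {cellar, kitchen} — kitchen (White) has kitchen→archive; cellar (White) has cellar→archive.
A2 = A1; e.g. garage (Black) can still go to roof. Fixed point.
White's winning region = {archive, cellar, foyer, kitchen}.

archive, cellar, foyer, kitchen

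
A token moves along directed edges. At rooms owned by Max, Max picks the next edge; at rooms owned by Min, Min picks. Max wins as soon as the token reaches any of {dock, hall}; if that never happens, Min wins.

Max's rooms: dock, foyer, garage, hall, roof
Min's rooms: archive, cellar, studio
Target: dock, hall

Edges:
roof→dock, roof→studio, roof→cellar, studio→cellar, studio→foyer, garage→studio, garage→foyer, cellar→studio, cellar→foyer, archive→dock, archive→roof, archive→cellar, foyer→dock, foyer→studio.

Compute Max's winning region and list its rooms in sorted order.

A0 = {dock, hall}
A1: add {foyer, roof} — roof (Max) has roof→dock; foyer (Max) has foyer→dock.
A2: add {garage} — garage (Max) has garage→foyer.
A3 = A2; e.g. studio (Min) can still go to cellar. Fixed point.
Max's winning region = {dock, foyer, garage, hall, roof}.

dock, foyer, garage, hall, roof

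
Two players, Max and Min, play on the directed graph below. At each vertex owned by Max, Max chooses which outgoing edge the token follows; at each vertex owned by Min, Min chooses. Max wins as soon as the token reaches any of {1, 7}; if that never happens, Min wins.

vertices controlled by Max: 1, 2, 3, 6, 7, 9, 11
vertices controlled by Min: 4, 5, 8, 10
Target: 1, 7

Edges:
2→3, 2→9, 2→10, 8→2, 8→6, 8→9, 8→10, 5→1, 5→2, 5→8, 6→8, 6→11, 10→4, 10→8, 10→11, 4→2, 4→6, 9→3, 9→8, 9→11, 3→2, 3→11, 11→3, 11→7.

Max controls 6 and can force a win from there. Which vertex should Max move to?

A0 = {1, 7}
A1: add {11} — 11 (Max) has 11→7.
A2: add {3, 6, 9} — 3 (Max) has 3→11; 6 (Max) has 6→11; 9 (Max) has 9→11.
A3: add {2} — 2 (Max) has 2→3.
A4: add {4} — 4 (Min): all of {2, 6} already in.
A5 = A4; e.g. 5 (Min) can still go to 8. Fixed point.
From 6, successor 11 is in the attractor (rank 1); the other successor 8 is not.

11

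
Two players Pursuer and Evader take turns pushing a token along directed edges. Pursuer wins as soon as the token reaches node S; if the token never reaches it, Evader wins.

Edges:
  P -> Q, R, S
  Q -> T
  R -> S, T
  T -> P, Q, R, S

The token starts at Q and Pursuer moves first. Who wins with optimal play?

Evader

Track states (vertex, player-to-move).
A0 = {(S,Pursuer), (S,Evader)}
A1: add {(P,Pursuer), (R,Pursuer), (T,Pursuer)}.
A2: add {(Q,Evader), (R,Evader)}.
A3 = A2; e.g. (P,Evader) stays out. (Q,Pursuer) never enters ⇒ Evader avoids the target.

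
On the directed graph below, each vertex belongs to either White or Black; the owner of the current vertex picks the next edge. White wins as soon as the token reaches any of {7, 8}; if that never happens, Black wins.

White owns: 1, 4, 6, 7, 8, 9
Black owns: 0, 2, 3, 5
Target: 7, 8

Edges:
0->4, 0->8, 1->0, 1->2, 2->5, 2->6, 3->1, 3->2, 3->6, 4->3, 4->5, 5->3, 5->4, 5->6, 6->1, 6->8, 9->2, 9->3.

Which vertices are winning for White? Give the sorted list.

A0 = {7, 8}
A1: add {6} — 6 (White) has 6→8.
A2 = A1; e.g. 0 (Black) can still go to 4. Fixed point.
White's winning region = {6, 7, 8}.

6, 7, 8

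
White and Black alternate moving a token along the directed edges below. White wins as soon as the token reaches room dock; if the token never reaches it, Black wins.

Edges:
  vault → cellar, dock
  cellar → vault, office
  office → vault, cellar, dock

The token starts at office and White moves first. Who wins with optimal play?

White

Track states (vertex, player-to-move).
A0 = {(dock,White), (dock,Black)}
A1: add {(vault,White), (office,White)}.
(office,White) ∈ A1 ⇒ White forces the target.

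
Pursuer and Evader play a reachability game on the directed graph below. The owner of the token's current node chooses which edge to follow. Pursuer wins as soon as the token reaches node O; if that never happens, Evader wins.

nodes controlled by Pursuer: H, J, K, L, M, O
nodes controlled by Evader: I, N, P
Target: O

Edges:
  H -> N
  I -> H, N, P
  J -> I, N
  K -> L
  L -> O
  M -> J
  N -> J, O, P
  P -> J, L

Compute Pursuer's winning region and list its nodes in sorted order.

A0 = {O}
A1: add {L} — L (Pursuer) has L→O.
A2: add {K} — K (Pursuer) has K→L.
A3 = A2; e.g. H (Pursuer) has no edge into A2. Fixed point.
Pursuer's winning region = {K, L, O}.

K, L, O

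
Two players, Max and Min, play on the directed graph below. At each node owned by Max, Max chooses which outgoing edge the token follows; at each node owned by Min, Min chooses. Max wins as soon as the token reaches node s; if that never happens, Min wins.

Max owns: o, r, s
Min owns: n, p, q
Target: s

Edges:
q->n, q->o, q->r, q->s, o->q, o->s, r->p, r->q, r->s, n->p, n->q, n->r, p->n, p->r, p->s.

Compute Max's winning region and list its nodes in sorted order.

A0 = {s}
A1: add {o, r} — o (Max) has o→s; r (Max) has r→s.
A2 = A1; e.g. n (Min) can still go to p. Fixed point.
Max's winning region = {o, r, s}.

o, r, s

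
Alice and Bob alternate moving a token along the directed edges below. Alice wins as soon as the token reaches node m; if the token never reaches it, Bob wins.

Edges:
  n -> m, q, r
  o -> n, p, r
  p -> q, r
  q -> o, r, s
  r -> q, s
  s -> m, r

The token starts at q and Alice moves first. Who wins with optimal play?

Bob

Track states (vertex, player-to-move).
A0 = {(m,Alice), (m,Bob)}
A1: add {(n,Alice), (s,Alice)}.
A2 = A1; e.g. (n,Bob) stays out. (q,Alice) never enters ⇒ Bob avoids the target.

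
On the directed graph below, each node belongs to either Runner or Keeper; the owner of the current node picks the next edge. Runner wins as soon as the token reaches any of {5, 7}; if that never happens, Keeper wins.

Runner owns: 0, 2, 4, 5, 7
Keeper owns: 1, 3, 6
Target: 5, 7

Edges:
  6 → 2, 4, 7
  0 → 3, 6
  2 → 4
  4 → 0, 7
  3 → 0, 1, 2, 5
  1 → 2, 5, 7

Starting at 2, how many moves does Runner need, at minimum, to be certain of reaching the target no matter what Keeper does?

A0 = {5, 7}
A1: add {4} — 4 (Runner) has 4→7.
A2: add {2} — 2 (Runner) has 2→4.
2 enters the attractor at level 2, so Runner can force the target in 2 moves from there.

2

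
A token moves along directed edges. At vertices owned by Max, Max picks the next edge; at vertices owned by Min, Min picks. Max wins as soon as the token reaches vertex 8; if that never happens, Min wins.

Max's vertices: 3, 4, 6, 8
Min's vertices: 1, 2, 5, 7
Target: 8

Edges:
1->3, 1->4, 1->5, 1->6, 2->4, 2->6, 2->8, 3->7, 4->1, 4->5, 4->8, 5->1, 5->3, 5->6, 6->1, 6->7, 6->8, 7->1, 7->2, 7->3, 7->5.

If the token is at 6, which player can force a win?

A0 = {8}
A1: add {4, 6} — 4 (Max) has 4→8; 6 (Max) has 6→8.
6 ∈ A1, so Max can force the target.

Max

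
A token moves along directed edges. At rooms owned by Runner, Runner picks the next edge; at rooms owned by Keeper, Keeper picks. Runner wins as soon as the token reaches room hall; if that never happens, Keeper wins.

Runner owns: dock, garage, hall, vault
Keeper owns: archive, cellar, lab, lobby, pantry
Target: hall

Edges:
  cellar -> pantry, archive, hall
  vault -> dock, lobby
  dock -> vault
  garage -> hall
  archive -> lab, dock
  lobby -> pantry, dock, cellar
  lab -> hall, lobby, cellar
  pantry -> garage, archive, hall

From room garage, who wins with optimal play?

Runner

A0 = {hall}
A1: add {garage} — garage (Runner) has garage→hall.
A2 = A1; e.g. pantry (Keeper) can still go to archive. Fixed point.
garage ∈ A1, so Runner can force the target.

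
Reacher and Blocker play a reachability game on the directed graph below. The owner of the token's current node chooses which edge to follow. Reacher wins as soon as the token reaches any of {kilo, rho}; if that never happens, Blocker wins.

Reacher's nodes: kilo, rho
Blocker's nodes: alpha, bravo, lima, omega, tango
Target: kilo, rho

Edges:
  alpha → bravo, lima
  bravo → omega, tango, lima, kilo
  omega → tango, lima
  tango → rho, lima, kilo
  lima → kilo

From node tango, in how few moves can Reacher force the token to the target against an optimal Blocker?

A0 = {kilo, rho}
A1: add {lima} — lima (Blocker): all of {kilo} already in.
A2: add {tango} — tango (Blocker): all of {rho, lima, kilo} already in.
tango enters the attractor at level 2, so Reacher can force the target in 2 moves from there.

2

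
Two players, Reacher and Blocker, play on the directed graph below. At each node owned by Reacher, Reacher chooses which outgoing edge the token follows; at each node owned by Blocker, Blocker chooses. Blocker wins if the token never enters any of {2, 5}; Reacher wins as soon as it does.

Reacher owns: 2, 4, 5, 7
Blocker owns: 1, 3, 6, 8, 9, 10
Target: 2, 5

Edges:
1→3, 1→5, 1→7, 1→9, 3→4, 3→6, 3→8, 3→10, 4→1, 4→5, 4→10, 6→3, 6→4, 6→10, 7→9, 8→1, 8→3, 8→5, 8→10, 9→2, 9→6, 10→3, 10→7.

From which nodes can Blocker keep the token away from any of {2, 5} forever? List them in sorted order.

1, 3, 6, 7, 8, 9, 10

A0 = {2, 5}
A1: add {4} — 4 (Reacher) has 4→5.
A2 = A1; e.g. 1 (Blocker) can still go to 3. Fixed point.
Reacher's attractor = {2, 4, 5}; Blocker avoids the target exactly from the complement.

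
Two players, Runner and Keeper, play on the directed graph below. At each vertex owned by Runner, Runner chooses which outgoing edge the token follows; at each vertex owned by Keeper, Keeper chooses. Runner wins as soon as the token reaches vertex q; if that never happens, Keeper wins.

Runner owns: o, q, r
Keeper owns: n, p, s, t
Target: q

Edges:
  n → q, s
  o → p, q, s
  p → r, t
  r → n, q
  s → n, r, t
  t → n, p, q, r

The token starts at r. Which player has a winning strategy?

A0 = {q}
A1: add {o, r} — o (Runner) has o→q; r (Runner) has r→q.
A2 = A1; e.g. n (Keeper) can still go to s. Fixed point.
r ∈ A1, so Runner can force the target.

Runner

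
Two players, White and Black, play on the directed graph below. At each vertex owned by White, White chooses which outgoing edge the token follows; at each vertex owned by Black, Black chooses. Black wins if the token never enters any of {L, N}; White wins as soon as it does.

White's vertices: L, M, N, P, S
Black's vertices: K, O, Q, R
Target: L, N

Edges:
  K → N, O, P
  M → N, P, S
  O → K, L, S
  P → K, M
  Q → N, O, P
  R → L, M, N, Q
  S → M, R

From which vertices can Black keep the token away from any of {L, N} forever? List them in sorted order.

K, O, Q, R

A0 = {L, N}
A1: add {M} — M (White) has M→N.
A2: add {P, S} — P (White) has P→M; S (White) has S→M.
A3 = A2; e.g. K (Black) can still go to O. Fixed point.
White's attractor = {L, M, N, P, S}; Black avoids the target exactly from the complement.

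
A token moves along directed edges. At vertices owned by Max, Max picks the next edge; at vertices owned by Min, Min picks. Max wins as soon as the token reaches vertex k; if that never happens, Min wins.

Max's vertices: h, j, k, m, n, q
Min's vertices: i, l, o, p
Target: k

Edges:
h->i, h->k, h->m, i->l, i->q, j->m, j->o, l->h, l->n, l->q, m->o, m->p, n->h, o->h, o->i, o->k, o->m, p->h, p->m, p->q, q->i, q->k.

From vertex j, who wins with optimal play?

A0 = {k}
A1: add {h, q} — h (Max) has h→k; q (Max) has q→k.
A2: add {n} — n (Max) has n→h.
A3: add {l} — l (Min): all of {h, n, q} already in.
A4: add {i} — i (Min): all of {l, q} already in.
A5 = A4; e.g. j (Max) has no edge into A4. Fixed point.
j never enters the attractor, so Min can avoid the target forever.

Min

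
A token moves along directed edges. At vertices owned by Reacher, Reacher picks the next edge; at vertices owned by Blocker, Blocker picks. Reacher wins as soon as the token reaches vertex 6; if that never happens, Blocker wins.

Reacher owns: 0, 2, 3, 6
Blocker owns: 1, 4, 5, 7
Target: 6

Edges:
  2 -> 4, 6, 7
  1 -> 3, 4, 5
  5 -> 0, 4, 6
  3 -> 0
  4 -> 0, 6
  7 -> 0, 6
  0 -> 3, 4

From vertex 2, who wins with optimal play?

A0 = {6}
A1: add {2} — 2 (Reacher) has 2→6.
A2 = A1; e.g. 0 (Reacher) has no edge into A1. Fixed point.
2 ∈ A1, so Reacher can force the target.

Reacher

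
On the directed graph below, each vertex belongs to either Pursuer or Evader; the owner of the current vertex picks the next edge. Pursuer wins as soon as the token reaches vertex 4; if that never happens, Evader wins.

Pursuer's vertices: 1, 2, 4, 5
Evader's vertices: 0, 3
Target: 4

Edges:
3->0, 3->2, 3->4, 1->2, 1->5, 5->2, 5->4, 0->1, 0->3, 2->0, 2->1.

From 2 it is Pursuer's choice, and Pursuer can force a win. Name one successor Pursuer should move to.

1

A0 = {4}
A1: add {5} — 5 (Pursuer) has 5→4.
A2: add {1} — 1 (Pursuer) has 1→5.
A3: add {2} — 2 (Pursuer) has 2→1.
A4 = A3; e.g. 0 (Evader) can still go to 3. Fixed point.
From 2, successor 1 is in the attractor (rank 2); the other successor 0 is not.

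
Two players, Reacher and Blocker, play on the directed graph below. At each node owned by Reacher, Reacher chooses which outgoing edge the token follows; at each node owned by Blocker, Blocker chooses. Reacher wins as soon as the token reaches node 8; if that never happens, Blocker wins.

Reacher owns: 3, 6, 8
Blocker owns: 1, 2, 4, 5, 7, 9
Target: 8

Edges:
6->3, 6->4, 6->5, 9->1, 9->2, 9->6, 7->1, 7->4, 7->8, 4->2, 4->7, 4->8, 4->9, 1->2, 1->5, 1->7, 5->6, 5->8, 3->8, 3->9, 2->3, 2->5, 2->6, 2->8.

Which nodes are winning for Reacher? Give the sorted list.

2, 3, 5, 6, 8

A0 = {8}
A1: add {3} — 3 (Reacher) has 3→8.
A2: add {6} — 6 (Reacher) has 6→3.
A3: add {5} — 5 (Blocker): all of {6, 8} already in.
A4: add {2} — 2 (Blocker): all of {3, 5, 6, 8} already in.
A5 = A4; e.g. 1 (Blocker) can still go to 7. Fixed point.
Reacher's winning region = {2, 3, 5, 6, 8}.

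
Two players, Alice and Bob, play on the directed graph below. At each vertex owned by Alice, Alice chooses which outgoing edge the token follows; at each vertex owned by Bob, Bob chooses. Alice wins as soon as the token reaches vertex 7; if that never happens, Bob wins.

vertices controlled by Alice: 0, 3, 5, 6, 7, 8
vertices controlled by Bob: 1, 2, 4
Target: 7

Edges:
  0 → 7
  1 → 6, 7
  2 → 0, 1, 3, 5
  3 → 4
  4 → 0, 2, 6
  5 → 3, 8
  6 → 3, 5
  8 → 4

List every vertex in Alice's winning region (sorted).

0, 7

A0 = {7}
A1: add {0} — 0 (Alice) has 0→7.
A2 = A1; e.g. 1 (Bob) can still go to 6. Fixed point.
Alice's winning region = {0, 7}.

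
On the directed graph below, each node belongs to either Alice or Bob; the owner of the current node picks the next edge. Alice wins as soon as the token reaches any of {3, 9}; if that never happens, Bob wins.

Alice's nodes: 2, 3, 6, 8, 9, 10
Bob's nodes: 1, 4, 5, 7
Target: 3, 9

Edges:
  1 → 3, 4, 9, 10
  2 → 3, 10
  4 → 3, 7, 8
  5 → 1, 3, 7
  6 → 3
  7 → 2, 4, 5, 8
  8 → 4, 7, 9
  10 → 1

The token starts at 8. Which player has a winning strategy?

A0 = {3, 9}
A1: add {2, 6, 8} — 2 (Alice) has 2→3; 6 (Alice) has 6→3; 8 (Alice) has 8→9.
A2 = A1; e.g. 1 (Bob) can still go to 4. Fixed point.
8 ∈ A1, so Alice can force the target.

Alice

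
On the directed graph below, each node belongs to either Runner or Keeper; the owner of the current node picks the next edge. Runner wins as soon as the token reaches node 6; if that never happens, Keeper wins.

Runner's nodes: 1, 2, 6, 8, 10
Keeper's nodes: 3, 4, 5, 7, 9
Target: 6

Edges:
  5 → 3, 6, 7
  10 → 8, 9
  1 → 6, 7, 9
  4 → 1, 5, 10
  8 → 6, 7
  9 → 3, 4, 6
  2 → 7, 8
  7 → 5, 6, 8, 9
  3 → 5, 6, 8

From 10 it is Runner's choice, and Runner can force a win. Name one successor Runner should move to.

A0 = {6}
A1: add {1, 8} — 1 (Runner) has 1→6; 8 (Runner) has 8→6.
A2: add {2, 10} — 2 (Runner) has 2→8; 10 (Runner) has 10→8.
A3 = A2; e.g. 3 (Keeper) can still go to 5. Fixed point.
From 10, successor 8 is in the attractor (rank 1); the other successor 9 is not.

8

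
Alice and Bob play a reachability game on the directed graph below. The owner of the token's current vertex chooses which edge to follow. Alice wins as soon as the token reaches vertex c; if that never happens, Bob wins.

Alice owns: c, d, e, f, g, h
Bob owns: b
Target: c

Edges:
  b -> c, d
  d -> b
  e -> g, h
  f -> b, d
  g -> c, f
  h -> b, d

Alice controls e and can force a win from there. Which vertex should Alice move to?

g

A0 = {c}
A1: add {g} — g (Alice) has g→c.
A2: add {e} — e (Alice) has e→g.
A3 = A2; e.g. b (Bob) can still go to d. Fixed point.
From e, successor g is in the attractor (rank 1); the other successor h is not.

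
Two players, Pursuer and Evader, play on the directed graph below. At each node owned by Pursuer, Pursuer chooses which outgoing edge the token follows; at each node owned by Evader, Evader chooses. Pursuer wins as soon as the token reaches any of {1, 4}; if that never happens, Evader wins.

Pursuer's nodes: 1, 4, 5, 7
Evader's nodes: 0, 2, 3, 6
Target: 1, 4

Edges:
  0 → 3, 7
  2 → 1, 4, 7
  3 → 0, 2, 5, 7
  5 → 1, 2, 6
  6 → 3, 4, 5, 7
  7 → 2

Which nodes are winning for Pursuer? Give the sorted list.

1, 4, 5

A0 = {1, 4}
A1: add {5} — 5 (Pursuer) has 5→1.
A2 = A1; e.g. 0 (Evader) can still go to 3. Fixed point.
Pursuer's winning region = {1, 4, 5}.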